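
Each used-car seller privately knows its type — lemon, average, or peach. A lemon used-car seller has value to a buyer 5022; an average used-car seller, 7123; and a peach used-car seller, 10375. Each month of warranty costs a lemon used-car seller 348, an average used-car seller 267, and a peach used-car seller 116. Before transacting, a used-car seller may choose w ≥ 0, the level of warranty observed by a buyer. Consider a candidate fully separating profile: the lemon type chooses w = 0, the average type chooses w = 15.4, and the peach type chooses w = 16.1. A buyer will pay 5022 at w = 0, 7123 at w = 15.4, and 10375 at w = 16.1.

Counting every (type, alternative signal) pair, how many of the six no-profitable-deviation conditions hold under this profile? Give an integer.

Average (own payoff 7123 − 267×15.4 = 3011.2): to w=0 gives 5022 → profitable ✗; to w=16.1 gives 10375 − 267×16.1 = 6076.3 → profitable ✗.
Lemon (own payoff 5022): to w=15.4 gives 7123 − 348×15.4 = 1763.8 → no gain ✓; to w=16.1 gives 10375 − 348×16.1 = 4772.2 → no gain ✓.
Peach (own payoff 10375 − 116×16.1 = 8507.4): to w=0 gives 5022 → no gain ✓; to w=15.4 gives 7123 − 116×15.4 = 5336.6 → no gain ✓.
4 of the 6 constraints hold; not an equilibrium.

4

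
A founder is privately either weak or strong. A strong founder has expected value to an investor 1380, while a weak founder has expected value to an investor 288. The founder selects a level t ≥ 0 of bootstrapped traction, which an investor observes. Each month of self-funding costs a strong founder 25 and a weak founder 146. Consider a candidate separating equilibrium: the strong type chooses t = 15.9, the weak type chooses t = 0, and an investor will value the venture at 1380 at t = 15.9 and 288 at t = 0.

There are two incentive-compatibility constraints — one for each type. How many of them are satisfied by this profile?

Weak type: stay at 0 → 288; mimic → 1380 − 146 × 15.9 = -941.4. IC holds (288 ≥ -941.4).
Strong type: signal → 1380 − 25 × 15.9 = 982.5; deviate to 0 → 288. IC holds (982.5 ≥ 288).
2 of 2 constraints hold, so this is a separating equilibrium.

2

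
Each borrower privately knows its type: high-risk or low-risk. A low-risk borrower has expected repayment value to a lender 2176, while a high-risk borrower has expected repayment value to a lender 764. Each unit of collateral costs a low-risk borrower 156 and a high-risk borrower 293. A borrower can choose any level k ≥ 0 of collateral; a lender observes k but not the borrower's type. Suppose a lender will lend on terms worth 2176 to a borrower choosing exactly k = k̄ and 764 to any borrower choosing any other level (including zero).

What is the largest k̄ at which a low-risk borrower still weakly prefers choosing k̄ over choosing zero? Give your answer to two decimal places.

9.05

Choosing k̄ yields the low-risk type 2176 − 156·k̄; choosing zero yields 764.
The low-risk type is indifferent at 2176 − 156·k̄ = 764, i.e. k̄ = (2176 − 764) / 156 ≈ 9.05.
For any k̄ above 9.05 the low-risk type would rather pool at zero, so separation collapses.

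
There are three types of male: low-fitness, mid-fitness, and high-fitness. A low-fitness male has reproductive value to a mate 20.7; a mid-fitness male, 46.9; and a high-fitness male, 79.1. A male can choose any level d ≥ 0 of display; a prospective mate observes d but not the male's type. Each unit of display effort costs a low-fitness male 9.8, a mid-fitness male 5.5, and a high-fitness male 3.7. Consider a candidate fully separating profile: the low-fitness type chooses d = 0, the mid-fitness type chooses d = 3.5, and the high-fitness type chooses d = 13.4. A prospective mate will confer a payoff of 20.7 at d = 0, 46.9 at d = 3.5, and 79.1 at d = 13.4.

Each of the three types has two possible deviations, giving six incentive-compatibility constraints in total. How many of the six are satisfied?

Low-fitness (own payoff 20.7): to d=3.5 gives 46.9 − 9.8×3.5 = 12.6 → no gain ✓; to d=13.4 gives 79.1 − 9.8×13.4 = -52.22 → no gain ✓.
High-fitness (own payoff 79.1 − 3.7×13.4 = 29.52): to d=0 gives 20.7 → no gain ✓; to d=3.5 gives 46.9 − 3.7×3.5 = 33.95 → profitable ✗.
Mid-fitness (own payoff 46.9 − 5.5×3.5 = 27.65): to d=0 gives 20.7 → no gain ✓; to d=13.4 gives 79.1 − 5.5×13.4 = 5.4 → no gain ✓.
5 of the 6 constraints hold; not an equilibrium.

5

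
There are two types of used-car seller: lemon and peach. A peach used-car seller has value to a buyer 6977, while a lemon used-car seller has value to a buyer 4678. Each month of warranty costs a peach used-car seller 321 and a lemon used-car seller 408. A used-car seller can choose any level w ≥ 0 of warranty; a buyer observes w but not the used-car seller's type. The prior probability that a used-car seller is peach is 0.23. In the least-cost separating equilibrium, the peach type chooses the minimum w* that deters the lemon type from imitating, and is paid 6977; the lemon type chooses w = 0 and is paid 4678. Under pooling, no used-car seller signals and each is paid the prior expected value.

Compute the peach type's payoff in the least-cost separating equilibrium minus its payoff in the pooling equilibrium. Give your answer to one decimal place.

Least-cost separating signal: w* solves 4678 = 6977 − 408·w*, so w* = (6977 − 4678)/408 ≈ 5.6348.
Peach type's separating payoff: 6977 − 321 × w* = 6977 − 321 × (6977 − 4678)/408 = 6977 − 737979/408 ≈ 5168.228.
Pooling payoff: 0.23 × 6977 + 0.77 × 4678 = 5206.77.
Difference: 5168.228 − 5206.77 = -38.542, i.e. -38.5 to one decimal place.
The peach type would prefer the pooling outcome.

-38.5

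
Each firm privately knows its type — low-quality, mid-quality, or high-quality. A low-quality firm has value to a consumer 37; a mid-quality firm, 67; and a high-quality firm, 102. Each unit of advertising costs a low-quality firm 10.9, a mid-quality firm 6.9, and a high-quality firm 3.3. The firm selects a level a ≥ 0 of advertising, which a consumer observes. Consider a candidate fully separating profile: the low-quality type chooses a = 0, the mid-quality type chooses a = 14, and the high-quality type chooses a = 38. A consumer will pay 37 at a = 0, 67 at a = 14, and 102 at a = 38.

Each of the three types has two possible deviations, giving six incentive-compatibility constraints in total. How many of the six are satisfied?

High-quality (own payoff 102 − 3.3×38 = -23.4): to a=0 gives 37 → profitable ✗; to a=14 gives 67 − 3.3×14 = 20.8 → profitable ✗.
Mid-quality (own payoff 67 − 6.9×14 = -29.6): to a=0 gives 37 → profitable ✗; to a=38 gives 102 − 6.9×38 = -160.2 → no gain ✓.
Low-quality (own payoff 37): to a=14 gives 67 − 10.9×14 = -85.6 → no gain ✓; to a=38 gives 102 − 10.9×38 = -312.2 → no gain ✓.
3 of the 6 constraints hold; not an equilibrium.

3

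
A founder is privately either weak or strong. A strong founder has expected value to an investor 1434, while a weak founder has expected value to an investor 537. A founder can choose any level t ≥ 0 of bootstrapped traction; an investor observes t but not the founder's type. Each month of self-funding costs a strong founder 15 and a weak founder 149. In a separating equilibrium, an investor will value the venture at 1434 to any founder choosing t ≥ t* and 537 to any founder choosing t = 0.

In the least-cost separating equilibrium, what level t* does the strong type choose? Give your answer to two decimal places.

A weak founder choosing t = 0 receives 537.
Imitating at t* instead would pay 1434 at cost 149·t*, netting 1434 − 149·t*.
Indifference: 537 = 1434 − 149·t*, so t* = (1434 − 537) / 149 ≈ 6.02.
At t* the weak type's incentive constraint just binds; the strong type strictly prefers t* since its per-unit cost is lower.

6.02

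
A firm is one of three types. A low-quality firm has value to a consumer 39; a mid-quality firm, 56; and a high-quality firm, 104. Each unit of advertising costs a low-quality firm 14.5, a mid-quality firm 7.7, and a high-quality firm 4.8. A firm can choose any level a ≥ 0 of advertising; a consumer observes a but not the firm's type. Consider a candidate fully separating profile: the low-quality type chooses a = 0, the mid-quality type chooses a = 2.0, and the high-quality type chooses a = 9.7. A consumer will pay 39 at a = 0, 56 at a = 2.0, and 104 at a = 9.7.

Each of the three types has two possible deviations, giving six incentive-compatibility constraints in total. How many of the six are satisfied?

6

Mid-quality (own payoff 56 − 7.7×2.0 = 40.6): to a=0 gives 39 → no gain ✓; to a=9.7 gives 104 − 7.7×9.7 = 29.31 → no gain ✓.
Low-quality (own payoff 39): to a=2.0 gives 56 − 14.5×2.0 = 27 → no gain ✓; to a=9.7 gives 104 − 14.5×9.7 = -36.65 → no gain ✓.
High-quality (own payoff 104 − 4.8×9.7 = 57.44): to a=0 gives 39 → no gain ✓; to a=2.0 gives 56 − 4.8×2.0 = 46.4 → no gain ✓.
6 of the 6 constraints hold; this profile is a separating equilibrium.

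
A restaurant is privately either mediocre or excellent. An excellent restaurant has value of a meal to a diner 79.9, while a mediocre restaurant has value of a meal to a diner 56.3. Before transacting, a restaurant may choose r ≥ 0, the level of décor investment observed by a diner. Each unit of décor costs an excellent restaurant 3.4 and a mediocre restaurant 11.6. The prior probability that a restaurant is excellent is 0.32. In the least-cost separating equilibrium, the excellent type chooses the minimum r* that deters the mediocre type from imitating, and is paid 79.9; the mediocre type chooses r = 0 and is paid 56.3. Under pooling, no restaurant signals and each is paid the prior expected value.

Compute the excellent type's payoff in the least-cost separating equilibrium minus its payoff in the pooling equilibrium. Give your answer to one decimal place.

Least-cost separating signal: r* solves 56.3 = 79.9 − 11.6·r*, so r* = (79.9 − 56.3)/11.6 ≈ 2.0345.
Excellent type's separating payoff: 79.9 − 3.4 × r* = 79.9 − 3.4 × (79.9 − 56.3)/11.6 = 79.9 − 80.24/11.6 ≈ 72.983.
Pooling payoff: 0.32 × 79.9 + 0.68 × 56.3 = 63.852.
Difference: 72.983 − 63.852 = 9.131, i.e. 9.1 to one decimal place.
The excellent type prefers to separate.

9.1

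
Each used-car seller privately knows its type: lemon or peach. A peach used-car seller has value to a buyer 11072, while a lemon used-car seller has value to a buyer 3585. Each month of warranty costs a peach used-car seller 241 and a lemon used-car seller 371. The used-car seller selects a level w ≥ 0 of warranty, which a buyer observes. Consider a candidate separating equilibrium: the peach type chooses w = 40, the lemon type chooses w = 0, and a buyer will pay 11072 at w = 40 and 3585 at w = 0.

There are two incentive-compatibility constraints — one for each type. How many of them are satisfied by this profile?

Lemon type: stay at 0 → 3585; mimic → 11072 − 371 × 40 = -3768. IC holds (3585 ≥ -3768).
Peach type: signal → 11072 − 241 × 40 = 1432; deviate to 0 → 3585. IC fails (1432 < 3585).
1 of 2 constraints hold, so this profile is not an equilibrium.

1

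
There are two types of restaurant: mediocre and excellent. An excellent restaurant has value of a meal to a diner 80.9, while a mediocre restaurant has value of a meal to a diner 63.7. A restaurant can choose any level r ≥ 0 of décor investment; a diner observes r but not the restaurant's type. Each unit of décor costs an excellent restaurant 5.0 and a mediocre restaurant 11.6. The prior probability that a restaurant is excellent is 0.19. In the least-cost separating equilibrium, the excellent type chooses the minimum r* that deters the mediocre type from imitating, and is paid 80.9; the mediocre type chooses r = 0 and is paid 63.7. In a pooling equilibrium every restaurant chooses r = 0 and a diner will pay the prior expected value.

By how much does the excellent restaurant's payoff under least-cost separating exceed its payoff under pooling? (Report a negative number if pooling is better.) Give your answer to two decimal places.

6.52

Least-cost separating signal: r* solves 63.7 = 80.9 − 11.6·r*, so r* = (80.9 − 63.7)/11.6 ≈ 1.4828.
Excellent type's separating payoff: 80.9 − 5.0 × r* = 80.9 − 5.0 × (80.9 − 63.7)/11.6 = 80.9 − 86/11.6 ≈ 73.4862.
Pooling payoff: 0.19 × 80.9 + 0.81 × 63.7 = 66.968.
Difference: 73.4862 − 66.968 = 6.5182, i.e. 6.52 to two decimal places.
The excellent type prefers to separate.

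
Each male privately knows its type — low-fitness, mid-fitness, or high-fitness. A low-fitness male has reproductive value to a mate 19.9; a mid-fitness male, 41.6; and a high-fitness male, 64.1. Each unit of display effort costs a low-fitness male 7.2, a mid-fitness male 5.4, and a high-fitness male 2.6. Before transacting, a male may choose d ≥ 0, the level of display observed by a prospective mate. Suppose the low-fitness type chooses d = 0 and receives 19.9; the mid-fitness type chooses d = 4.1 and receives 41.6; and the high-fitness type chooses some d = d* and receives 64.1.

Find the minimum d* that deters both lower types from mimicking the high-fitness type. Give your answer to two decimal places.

8.27

Mid-fitness type (on-path payoff 41.6 − 5.4×4.1 = 19.46) won't mimic when 19.46 ≥ 64.1 − 5.4·d*, i.e. d* ≥ 8.27.
Low-fitness type (on-path payoff 19.9) won't mimic when 19.9 ≥ 64.1 − 7.2·d*, i.e. d* ≥ 6.14.
Both must hold, so d* = max(6.14, 8.27) = 8.27. The mid-fitness type's constraint binds.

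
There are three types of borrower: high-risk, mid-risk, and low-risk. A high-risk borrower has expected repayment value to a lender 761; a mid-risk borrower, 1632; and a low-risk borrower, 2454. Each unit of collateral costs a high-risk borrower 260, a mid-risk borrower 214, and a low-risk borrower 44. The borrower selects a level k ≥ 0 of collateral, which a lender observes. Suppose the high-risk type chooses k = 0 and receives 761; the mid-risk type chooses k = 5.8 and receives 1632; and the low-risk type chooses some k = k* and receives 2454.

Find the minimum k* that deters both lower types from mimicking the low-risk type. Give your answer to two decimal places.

High-risk type (on-path payoff 761) won't mimic when 761 ≥ 2454 − 260·k*, i.e. k* ≥ 6.51.
Mid-risk type (on-path payoff 1632 − 214×5.8 = 390.8) won't mimic when 390.8 ≥ 2454 − 214·k*, i.e. k* ≥ 9.64.
Both must hold, so k* = max(6.51, 9.64) = 9.64. The mid-risk type's constraint binds.

9.64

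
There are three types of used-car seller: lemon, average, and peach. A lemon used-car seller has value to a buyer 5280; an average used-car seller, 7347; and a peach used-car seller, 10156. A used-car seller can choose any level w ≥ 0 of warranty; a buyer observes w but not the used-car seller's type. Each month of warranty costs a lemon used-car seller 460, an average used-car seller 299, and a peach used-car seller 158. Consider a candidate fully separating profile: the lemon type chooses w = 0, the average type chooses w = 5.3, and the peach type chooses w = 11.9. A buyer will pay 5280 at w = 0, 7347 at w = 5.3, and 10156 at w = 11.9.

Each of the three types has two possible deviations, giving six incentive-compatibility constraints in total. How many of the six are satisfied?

5

Peach (own payoff 10156 − 158×11.9 = 8275.8): to w=0 gives 5280 → no gain ✓; to w=5.3 gives 7347 − 158×5.3 = 6509.6 → no gain ✓.
Lemon (own payoff 5280): to w=5.3 gives 7347 − 460×5.3 = 4909 → no gain ✓; to w=11.9 gives 10156 − 460×11.9 = 4682 → no gain ✓.
Average (own payoff 7347 − 299×5.3 = 5762.3): to w=0 gives 5280 → no gain ✓; to w=11.9 gives 10156 − 299×11.9 = 6597.9 → profitable ✗.
5 of the 6 constraints hold; not an equilibrium.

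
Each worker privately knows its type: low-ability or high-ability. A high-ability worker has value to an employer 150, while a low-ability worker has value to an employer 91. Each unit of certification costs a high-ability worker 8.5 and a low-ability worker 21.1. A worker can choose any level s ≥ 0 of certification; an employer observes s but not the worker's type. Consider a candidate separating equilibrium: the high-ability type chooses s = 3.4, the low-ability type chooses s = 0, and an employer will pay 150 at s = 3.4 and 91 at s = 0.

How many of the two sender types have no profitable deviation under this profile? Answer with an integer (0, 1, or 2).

2

Low-ability type: stay at 0 → 91; mimic → 150 − 21.1 × 3.4 = 78.26. IC holds (91 ≥ 78.26).
High-ability type: signal → 150 − 8.5 × 3.4 = 121.1; deviate to 0 → 91. IC holds (121.1 ≥ 91).
2 of 2 constraints hold, so this is a separating equilibrium.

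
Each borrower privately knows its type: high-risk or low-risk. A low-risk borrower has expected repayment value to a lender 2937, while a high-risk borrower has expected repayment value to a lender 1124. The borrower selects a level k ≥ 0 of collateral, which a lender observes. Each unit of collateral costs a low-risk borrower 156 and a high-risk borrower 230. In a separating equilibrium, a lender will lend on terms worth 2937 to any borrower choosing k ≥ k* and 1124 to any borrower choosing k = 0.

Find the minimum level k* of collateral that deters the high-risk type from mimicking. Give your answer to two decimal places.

7.88

A high-risk borrower choosing k = 0 receives 1124.
Imitating at k* instead would pay 2937 at cost 230·k*, netting 2937 − 230·k*.
Indifference: 1124 = 2937 − 230·k*, so k* = (2937 − 1124) / 230 ≈ 7.88.
This is the high-risk type's binding incentive-compatibility constraint; any k ≥ 7.88 sustains separation on that side.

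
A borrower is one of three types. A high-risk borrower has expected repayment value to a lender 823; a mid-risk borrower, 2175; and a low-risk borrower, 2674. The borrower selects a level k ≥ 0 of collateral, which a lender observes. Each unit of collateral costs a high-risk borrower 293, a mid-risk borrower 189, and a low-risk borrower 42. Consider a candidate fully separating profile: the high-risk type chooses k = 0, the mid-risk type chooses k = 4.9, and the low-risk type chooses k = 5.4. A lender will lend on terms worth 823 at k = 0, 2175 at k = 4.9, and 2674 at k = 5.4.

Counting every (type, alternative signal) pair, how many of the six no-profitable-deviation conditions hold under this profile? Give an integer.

Low-risk (own payoff 2674 − 42×5.4 = 2447.2): to k=0 gives 823 → no gain ✓; to k=4.9 gives 2175 − 42×4.9 = 1969.2 → no gain ✓.
Mid-risk (own payoff 2175 − 189×4.9 = 1248.9): to k=0 gives 823 → no gain ✓; to k=5.4 gives 2674 − 189×5.4 = 1653.4 → profitable ✗.
High-risk (own payoff 823): to k=4.9 gives 2175 − 293×4.9 = 739.3 → no gain ✓; to k=5.4 gives 2674 − 293×5.4 = 1091.8 → profitable ✗.
4 of the 6 constraints hold; not an equilibrium.

4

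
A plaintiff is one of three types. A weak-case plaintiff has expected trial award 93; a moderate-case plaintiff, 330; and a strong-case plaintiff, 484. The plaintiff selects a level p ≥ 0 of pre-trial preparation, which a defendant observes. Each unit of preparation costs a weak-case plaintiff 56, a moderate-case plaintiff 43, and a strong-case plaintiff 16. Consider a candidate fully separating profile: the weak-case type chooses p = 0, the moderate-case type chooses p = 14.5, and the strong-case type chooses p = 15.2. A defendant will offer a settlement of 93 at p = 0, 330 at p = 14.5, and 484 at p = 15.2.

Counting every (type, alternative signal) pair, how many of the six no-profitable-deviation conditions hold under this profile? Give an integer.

4

Strong-case (own payoff 484 − 16×15.2 = 240.8): to p=0 gives 93 → no gain ✓; to p=14.5 gives 330 − 16×14.5 = 98 → no gain ✓.
Moderate-case (own payoff 330 − 43×14.5 = -293.5): to p=0 gives 93 → profitable ✗; to p=15.2 gives 484 − 43×15.2 = -169.6 → profitable ✗.
Weak-case (own payoff 93): to p=14.5 gives 330 − 56×14.5 = -482 → no gain ✓; to p=15.2 gives 484 − 56×15.2 = -367.2 → no gain ✓.
4 of the 6 constraints hold; not an equilibrium.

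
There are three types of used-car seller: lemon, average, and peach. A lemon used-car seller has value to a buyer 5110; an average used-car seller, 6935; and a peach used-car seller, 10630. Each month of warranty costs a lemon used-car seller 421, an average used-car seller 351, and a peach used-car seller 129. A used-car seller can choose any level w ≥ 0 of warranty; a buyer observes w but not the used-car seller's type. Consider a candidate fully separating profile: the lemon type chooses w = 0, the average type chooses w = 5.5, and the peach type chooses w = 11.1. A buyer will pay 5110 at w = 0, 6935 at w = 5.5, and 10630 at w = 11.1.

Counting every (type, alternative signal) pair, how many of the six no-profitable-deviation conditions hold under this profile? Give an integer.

Average (own payoff 6935 − 351×5.5 = 5004.5): to w=0 gives 5110 → profitable ✗; to w=11.1 gives 10630 − 351×11.1 = 6733.9 → profitable ✗.
Peach (own payoff 10630 − 129×11.1 = 9198.1): to w=0 gives 5110 → no gain ✓; to w=5.5 gives 6935 − 129×5.5 = 6225.5 → no gain ✓.
Lemon (own payoff 5110): to w=5.5 gives 6935 − 421×5.5 = 4619.5 → no gain ✓; to w=11.1 gives 10630 − 421×11.1 = 5956.9 → profitable ✗.
3 of the 6 constraints hold; not an equilibrium.

3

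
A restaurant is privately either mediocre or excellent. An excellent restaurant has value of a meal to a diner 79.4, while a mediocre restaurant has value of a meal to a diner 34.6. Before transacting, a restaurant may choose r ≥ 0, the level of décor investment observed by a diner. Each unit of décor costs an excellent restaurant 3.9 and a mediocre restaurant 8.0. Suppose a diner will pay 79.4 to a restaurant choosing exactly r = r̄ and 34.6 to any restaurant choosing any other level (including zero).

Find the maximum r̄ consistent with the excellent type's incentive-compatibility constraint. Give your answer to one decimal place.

11.5

Choosing r̄ yields the excellent type 79.4 − 3.9·r̄; choosing zero yields 34.6.
The excellent type is indifferent at 79.4 − 3.9·r̄ = 34.6, i.e. r̄ = (79.4 − 34.6) / 3.9 ≈ 11.5.
For any r̄ above 11.5 the excellent type would rather pool at zero, so separation collapses.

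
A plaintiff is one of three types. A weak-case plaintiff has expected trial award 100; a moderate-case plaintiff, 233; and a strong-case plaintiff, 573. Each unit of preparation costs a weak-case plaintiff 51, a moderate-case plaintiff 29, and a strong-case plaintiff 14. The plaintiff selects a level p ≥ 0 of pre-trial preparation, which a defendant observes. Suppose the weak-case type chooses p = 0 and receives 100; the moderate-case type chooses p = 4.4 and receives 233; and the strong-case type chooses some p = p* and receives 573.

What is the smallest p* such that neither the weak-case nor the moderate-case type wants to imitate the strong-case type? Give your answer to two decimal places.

Weak-case type (on-path payoff 100) won't mimic when 100 ≥ 573 − 51·p*, i.e. p* ≥ 9.27.
Moderate-case type (on-path payoff 233 − 29×4.4 = 105.4) won't mimic when 105.4 ≥ 573 − 29·p*, i.e. p* ≥ 16.12.
Both must hold, so p* = max(9.27, 16.12) = 16.12. The moderate-case type's constraint binds.

16.12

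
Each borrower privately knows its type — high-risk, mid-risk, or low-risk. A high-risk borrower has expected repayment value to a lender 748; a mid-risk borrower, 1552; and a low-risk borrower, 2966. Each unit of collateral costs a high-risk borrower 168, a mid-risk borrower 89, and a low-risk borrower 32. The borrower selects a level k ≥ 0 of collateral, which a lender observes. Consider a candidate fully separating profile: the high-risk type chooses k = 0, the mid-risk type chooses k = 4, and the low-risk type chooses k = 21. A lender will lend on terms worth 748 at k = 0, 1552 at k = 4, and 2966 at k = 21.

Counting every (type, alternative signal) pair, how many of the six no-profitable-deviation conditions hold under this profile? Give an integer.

5

Mid-risk (own payoff 1552 − 89×4 = 1196): to k=0 gives 748 → no gain ✓; to k=21 gives 2966 − 89×21 = 1097 → no gain ✓.
Low-risk (own payoff 2966 − 32×21 = 2294): to k=0 gives 748 → no gain ✓; to k=4 gives 1552 − 32×4 = 1424 → no gain ✓.
High-risk (own payoff 748): to k=4 gives 1552 − 168×4 = 880 → profitable ✗; to k=21 gives 2966 − 168×21 = -562 → no gain ✓.
5 of the 6 constraints hold; not an equilibrium.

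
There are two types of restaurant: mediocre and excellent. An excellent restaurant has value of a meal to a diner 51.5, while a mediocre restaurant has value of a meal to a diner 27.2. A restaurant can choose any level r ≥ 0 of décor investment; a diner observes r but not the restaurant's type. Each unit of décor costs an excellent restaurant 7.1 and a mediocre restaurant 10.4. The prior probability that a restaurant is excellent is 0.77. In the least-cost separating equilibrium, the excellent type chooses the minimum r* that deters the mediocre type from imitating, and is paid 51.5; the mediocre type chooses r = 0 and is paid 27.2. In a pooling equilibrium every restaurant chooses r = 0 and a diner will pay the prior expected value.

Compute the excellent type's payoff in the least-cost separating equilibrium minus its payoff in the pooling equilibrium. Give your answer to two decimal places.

-11.00

Least-cost separating signal: r* solves 27.2 = 51.5 − 10.4·r*, so r* = (51.5 − 27.2)/10.4 ≈ 2.3365.
Excellent type's separating payoff: 51.5 − 7.1 × r* = 51.5 − 7.1 × (51.5 − 27.2)/10.4 = 51.5 − 172.53/10.4 ≈ 34.9106.
Pooling payoff: 0.77 × 51.5 + 0.23 × 27.2 = 45.911.
Difference: 34.9106 − 45.911 = -11.0004, i.e. -11.00 to two decimal places.
The excellent type would prefer the pooling outcome.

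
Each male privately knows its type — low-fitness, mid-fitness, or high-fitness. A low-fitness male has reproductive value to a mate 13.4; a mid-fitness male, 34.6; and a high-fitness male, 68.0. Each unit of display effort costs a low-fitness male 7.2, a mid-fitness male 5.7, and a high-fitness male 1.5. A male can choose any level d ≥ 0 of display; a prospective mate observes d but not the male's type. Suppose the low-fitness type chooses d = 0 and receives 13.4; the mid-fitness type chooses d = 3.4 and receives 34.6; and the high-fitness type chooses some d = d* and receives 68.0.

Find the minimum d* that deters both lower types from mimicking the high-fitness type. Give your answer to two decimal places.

9.26

Low-fitness type (on-path payoff 13.4) won't mimic when 13.4 ≥ 68.0 − 7.2·d*, i.e. d* ≥ 7.58.
Mid-fitness type (on-path payoff 34.6 − 5.7×3.4 = 15.22) won't mimic when 15.22 ≥ 68.0 − 5.7·d*, i.e. d* ≥ 9.26.
Both must hold, so d* = max(7.58, 9.26) = 9.26. The mid-fitness type's constraint binds.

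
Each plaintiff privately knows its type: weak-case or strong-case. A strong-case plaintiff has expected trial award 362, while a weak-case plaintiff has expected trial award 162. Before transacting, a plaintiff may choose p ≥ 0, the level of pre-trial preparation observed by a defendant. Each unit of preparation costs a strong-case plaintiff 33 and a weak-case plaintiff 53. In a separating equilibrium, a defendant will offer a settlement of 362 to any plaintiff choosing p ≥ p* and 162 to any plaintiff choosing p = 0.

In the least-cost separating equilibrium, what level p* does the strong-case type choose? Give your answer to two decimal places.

3.77

A weak-case plaintiff choosing p = 0 receives 162.
Imitating at p* instead would pay 362 at cost 53·p*, netting 362 − 53·p*.
Indifference: 162 = 362 − 53·p*, so p* = (362 − 162) / 53 ≈ 3.77.
At p* the weak-case type's incentive constraint just binds; the strong-case type strictly prefers p* since its per-unit cost is lower.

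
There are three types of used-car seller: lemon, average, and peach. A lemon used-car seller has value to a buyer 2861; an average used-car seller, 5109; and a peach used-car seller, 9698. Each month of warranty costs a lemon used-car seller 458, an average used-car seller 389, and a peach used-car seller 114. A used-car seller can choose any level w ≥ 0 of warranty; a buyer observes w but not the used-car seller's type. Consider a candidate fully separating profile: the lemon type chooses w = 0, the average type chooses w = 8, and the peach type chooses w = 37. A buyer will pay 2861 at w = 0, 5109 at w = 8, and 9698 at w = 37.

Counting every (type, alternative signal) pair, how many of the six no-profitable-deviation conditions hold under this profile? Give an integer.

5

Average (own payoff 5109 − 389×8 = 1997): to w=0 gives 2861 → profitable ✗; to w=37 gives 9698 − 389×37 = -4695 → no gain ✓.
Peach (own payoff 9698 − 114×37 = 5480): to w=0 gives 2861 → no gain ✓; to w=8 gives 5109 − 114×8 = 4197 → no gain ✓.
Lemon (own payoff 2861): to w=8 gives 5109 − 458×8 = 1445 → no gain ✓; to w=37 gives 9698 − 458×37 = -7248 → no gain ✓.
5 of the 6 constraints hold; not an equilibrium.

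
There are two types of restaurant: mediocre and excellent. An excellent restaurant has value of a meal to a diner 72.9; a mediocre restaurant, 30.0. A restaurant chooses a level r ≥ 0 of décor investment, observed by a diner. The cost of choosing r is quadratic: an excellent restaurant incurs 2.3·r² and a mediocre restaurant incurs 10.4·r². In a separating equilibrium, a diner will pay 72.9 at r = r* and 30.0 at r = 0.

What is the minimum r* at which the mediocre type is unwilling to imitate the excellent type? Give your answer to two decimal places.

The mediocre type at r = 0 receives 30.0; imitating at r* yields 72.9 − 10.4·r*².
Indifference: 30.0 = 72.9 − 10.4·r*², so r*² = (72.9 − 30.0) / 10.4 = 4.125.
r* = √4.125 ≈ 2.03.

2.03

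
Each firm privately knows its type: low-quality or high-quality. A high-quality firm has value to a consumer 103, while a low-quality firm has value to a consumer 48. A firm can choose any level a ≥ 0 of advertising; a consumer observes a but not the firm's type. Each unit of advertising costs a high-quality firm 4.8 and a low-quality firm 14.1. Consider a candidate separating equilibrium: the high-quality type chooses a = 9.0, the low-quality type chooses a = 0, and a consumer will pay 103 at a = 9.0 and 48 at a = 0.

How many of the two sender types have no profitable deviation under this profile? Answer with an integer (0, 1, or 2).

2

High-quality type: signal → 103 − 4.8 × 9.0 = 59.8; deviate to 0 → 48. IC holds (59.8 ≥ 48).
Low-quality type: stay at 0 → 48; mimic → 103 − 14.1 × 9.0 = -23.9. IC holds (48 ≥ -23.9).
2 of 2 constraints hold, so this is a separating equilibrium.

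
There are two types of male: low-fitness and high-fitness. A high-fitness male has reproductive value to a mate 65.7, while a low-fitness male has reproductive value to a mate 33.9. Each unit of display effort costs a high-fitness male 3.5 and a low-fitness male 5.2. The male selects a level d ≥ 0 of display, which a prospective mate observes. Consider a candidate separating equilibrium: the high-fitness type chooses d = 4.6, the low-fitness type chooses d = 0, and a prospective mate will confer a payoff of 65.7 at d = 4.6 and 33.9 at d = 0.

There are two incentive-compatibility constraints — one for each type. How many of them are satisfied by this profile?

1

Low-fitness type: stay at 0 → 33.9; mimic → 65.7 − 5.2 × 4.6 = 41.78. IC fails (33.9 < 41.78).
High-fitness type: signal → 65.7 − 3.5 × 4.6 = 49.6; deviate to 0 → 33.9. IC holds (49.6 ≥ 33.9).
1 of 2 constraints hold, so this profile is not an equilibrium.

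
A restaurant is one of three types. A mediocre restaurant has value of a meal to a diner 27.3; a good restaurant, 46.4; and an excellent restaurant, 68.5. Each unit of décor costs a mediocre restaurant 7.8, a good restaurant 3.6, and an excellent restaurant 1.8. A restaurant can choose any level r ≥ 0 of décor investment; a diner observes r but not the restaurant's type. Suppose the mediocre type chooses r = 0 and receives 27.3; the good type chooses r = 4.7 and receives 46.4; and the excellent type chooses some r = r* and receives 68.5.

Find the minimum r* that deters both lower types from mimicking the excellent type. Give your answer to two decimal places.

10.84

Mediocre type (on-path payoff 27.3) won't mimic when 27.3 ≥ 68.5 − 7.8·r*, i.e. r* ≥ 5.28.
Good type (on-path payoff 46.4 − 3.6×4.7 = 29.48) won't mimic when 29.48 ≥ 68.5 − 3.6·r*, i.e. r* ≥ 10.84.
Both must hold, so r* = max(5.28, 10.84) = 10.84. The good type's constraint binds.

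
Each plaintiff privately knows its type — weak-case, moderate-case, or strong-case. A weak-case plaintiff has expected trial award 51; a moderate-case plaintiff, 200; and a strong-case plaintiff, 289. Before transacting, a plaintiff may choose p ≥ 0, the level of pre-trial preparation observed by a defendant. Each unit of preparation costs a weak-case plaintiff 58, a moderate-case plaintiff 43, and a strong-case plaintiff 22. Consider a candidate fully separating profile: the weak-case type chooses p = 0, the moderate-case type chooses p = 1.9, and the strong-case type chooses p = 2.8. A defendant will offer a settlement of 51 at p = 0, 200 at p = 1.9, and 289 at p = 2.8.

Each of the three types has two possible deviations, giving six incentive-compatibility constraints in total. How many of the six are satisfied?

Moderate-case (own payoff 200 − 43×1.9 = 118.3): to p=0 gives 51 → no gain ✓; to p=2.8 gives 289 − 43×2.8 = 168.6 → profitable ✗.
Weak-case (own payoff 51): to p=1.9 gives 200 − 58×1.9 = 89.8 → profitable ✗; to p=2.8 gives 289 − 58×2.8 = 126.6 → profitable ✗.
Strong-case (own payoff 289 − 22×2.8 = 227.4): to p=0 gives 51 → no gain ✓; to p=1.9 gives 200 − 22×1.9 = 158.2 → no gain ✓.
3 of the 6 constraints hold; not an equilibrium.

3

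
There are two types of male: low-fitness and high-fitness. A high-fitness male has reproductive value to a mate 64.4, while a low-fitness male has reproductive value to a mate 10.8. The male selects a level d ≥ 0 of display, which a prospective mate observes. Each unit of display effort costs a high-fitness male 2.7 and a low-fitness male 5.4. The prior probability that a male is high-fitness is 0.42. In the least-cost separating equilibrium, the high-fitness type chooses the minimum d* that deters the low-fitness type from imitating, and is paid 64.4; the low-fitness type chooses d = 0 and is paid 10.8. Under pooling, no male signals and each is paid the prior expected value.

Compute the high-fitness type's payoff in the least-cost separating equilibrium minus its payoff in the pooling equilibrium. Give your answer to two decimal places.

Least-cost separating signal: d* solves 10.8 = 64.4 − 5.4·d*, so d* = (64.4 − 10.8)/5.4 ≈ 9.9259.
High-fitness type's separating payoff: 64.4 − 2.7 × d* = 64.4 − 2.7 × (64.4 − 10.8)/5.4 = 64.4 − 144.72/5.4 = 37.6.
Pooling payoff: 0.42 × 64.4 + 0.58 × 10.8 = 33.312.
Difference: 37.6 − 33.312 = 4.288, i.e. 4.29 to two decimal places.
The high-fitness type prefers to separate.

4.29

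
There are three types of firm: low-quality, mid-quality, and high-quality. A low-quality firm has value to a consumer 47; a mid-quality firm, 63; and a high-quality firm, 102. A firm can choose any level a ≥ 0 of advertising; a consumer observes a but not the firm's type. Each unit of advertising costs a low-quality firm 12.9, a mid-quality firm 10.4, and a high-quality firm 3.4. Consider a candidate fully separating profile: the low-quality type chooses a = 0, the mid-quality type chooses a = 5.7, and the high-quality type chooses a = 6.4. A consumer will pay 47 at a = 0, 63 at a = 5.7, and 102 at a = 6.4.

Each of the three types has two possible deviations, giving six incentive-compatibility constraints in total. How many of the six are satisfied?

4

Mid-quality (own payoff 63 − 10.4×5.7 = 3.72): to a=0 gives 47 → profitable ✗; to a=6.4 gives 102 − 10.4×6.4 = 35.44 → profitable ✗.
High-quality (own payoff 102 − 3.4×6.4 = 80.24): to a=0 gives 47 → no gain ✓; to a=5.7 gives 63 − 3.4×5.7 = 43.62 → no gain ✓.
Low-quality (own payoff 47): to a=5.7 gives 63 − 12.9×5.7 = -10.53 → no gain ✓; to a=6.4 gives 102 − 12.9×6.4 = 19.44 → no gain ✓.
4 of the 6 constraints hold; not an equilibrium.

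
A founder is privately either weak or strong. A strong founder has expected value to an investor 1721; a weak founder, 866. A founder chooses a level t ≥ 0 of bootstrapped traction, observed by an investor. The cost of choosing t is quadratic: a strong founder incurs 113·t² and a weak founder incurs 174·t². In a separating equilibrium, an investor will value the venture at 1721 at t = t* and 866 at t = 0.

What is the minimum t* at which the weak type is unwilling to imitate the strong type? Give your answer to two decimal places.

2.22

The weak type at t = 0 receives 866; imitating at t* yields 1721 − 174·t*².
Indifference: 866 = 1721 − 174·t*², so t*² = (1721 − 866) / 174 ≈ 4.9138.
t* = √4.9138 ≈ 2.22.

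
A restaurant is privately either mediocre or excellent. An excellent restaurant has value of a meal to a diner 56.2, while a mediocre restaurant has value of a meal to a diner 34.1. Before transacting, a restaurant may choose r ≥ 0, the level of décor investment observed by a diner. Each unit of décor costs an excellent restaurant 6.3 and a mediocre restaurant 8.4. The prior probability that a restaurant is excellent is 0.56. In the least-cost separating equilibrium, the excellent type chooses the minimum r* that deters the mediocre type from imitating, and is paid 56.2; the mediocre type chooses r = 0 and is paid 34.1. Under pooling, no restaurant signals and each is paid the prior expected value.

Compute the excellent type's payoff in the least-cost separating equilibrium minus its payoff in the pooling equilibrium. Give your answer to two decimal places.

Least-cost separating signal: r* solves 34.1 = 56.2 − 8.4·r*, so r* = (56.2 − 34.1)/8.4 ≈ 2.6310.
Excellent type's separating payoff: 56.2 − 6.3 × r* = 56.2 − 6.3 × (56.2 − 34.1)/8.4 = 56.2 − 139.23/8.4 = 39.625.
Pooling payoff: 0.56 × 56.2 + 0.44 × 34.1 = 46.476.
Difference: 39.625 − 46.476 = -6.851, i.e. -6.85 to two decimal places.
The excellent type would prefer the pooling outcome.

-6.85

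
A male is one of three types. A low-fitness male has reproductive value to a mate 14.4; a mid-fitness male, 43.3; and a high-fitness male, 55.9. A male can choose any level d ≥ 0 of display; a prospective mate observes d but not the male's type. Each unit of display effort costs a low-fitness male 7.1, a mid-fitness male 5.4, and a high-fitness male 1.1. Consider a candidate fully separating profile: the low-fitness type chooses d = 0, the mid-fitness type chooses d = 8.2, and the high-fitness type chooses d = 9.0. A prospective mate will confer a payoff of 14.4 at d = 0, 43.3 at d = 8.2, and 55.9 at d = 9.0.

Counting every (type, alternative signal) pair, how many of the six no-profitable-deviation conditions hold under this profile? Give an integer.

4

Mid-fitness (own payoff 43.3 − 5.4×8.2 = -0.98): to d=0 gives 14.4 → profitable ✗; to d=9.0 gives 55.9 − 5.4×9.0 = 7.3 → profitable ✗.
Low-fitness (own payoff 14.4): to d=8.2 gives 43.3 − 7.1×8.2 = -14.92 → no gain ✓; to d=9.0 gives 55.9 − 7.1×9.0 = -8 → no gain ✓.
High-fitness (own payoff 55.9 − 1.1×9.0 = 46): to d=0 gives 14.4 → no gain ✓; to d=8.2 gives 43.3 − 1.1×8.2 = 34.28 → no gain ✓.
4 of the 6 constraints hold; not an equilibrium.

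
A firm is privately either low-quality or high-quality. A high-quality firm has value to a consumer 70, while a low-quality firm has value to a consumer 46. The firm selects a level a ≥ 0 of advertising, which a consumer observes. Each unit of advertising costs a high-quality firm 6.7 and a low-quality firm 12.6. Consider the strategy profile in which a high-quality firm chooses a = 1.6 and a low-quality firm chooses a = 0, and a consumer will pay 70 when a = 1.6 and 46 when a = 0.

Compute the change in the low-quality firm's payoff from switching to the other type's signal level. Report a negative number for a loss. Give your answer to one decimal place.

3.8

Playing a = 0 the low-quality firm receives 46.
Deviating to a = 1.6 brings payment 70 at cost 12.6 × 1.6 = 20.16, netting 49.84.
Gain from deviating: 49.84 − 46 = 3.84, i.e. 3.8 to one decimal place.
The gain is positive, so the low-quality type's incentive-compatibility constraint is violated — this profile is not a separating equilibrium.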